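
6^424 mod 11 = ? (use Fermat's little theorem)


Fermat's little theorem: if p is prime and gcd(a,p)=1, then a^(p-1) ≡ 1 (mod p)
p = 11 is prime, gcd(6,11) = 1
Reduce exponent: 424 mod 10 = 4
So 6^424 ≡ 6^4 (mod 11)
6^4 mod 11 = 9

6^424 ≡ 9 (mod 11)


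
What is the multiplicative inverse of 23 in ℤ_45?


Use the extended Euclidean algorithm to write 1 = 23·s + 45·t; then s mod 45 is the inverse.
Euclidean algorithm:
  23 = 0·45 + 23
  45 = 1·23 + 22
  23 = 1·22 + 1
  22 = 22·1 + 0
gcd(23,45) = 1
Back-substitution gives: 23·(2) + 45·(-1) = 1
So 23⁻¹ ≡ 2 ≡ 2 (mod 45)
Check: 23 × 2 = 46 ≡ 1 (mod 45) ✓

23⁻¹ ≡ 2 (mod 45)


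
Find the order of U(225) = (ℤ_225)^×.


U(n) is the group of units mod n; |U(n)| = φ(n)
|U(225)| = φ(225) = 120

|U(225) = (ℤ_225)^×| = 120


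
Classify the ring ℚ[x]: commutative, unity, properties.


Polynomial ring over ℚ (an integral domain) is a commutative integral domain with unity 1
Commutative: Yes
Integral domain: Yes
Has unity: Yes

ℚ[x]: Commutative=Yes, Unity=Yes


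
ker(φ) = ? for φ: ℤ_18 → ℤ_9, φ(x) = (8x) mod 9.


Kernel = preimage of identity
ker(φ) = {x ∈ ℤ_18 : 8x ≡ 0 (mod 9)}. Since 9 | 18, φ is well-defined. The kernel is the cyclic subgroup ⟨9⟩ of ℤ_18 (order 2), i.e. {0, 9}

ker(φ) = {0, 9}


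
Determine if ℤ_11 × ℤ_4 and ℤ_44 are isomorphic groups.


Comparing ℤ_11 × ℤ_4 and ℤ_44:
gcd(11,4) = 1, so ℤ_11 × ℤ_4 ≅ ℤ_44 (CRT)

Yes, ℤ_11 × ℤ_4 ≅ ℤ_44


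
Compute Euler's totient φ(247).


Factor n: 247 = 13 × 19
φ(n) = n · ∏(1 - 1/p) over distinct primes p | n
φ(247) = 247 · (1 - 1/13) · (1 - 1/19) = 216

φ(247) = 216


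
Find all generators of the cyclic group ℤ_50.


g generates ℤ_n iff gcd(g,n) = 1
Prime factors of 50: 2, 5
Generators are g ∈ {1,...,49} not divisible by any of these primes.
Generators: {1, 3, 7, 9, 11, 13, 17, 19, 21, 23, 27, 29, 31, 33, 37, 39, 41, 43, 47, 49}
Number of generators = φ(50) = 20

Generators of ℤ_50 = {1, 3, 7, 9, 11, 13, 17, 19, 21, 23, 27, 29, 31, 33, 37, 39, 41, 43, 47, 49}


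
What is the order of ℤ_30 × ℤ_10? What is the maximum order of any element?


|ℤ_30 × ℤ_10| = 30 × 10 = 300
Max element order = lcm(30,10) = 30
Cyclic? No (gcd=10)

|ℤ_30×ℤ_10| = 300, max element order = 30


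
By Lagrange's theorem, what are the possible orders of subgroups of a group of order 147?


Lagrange's theorem: |H| divides |G|
|G| = 147
Divisors of 147: 1, 3, 7, 21, 49, 147

Possible subgroup orders: {1, 3, 7, 21, 49, 147}


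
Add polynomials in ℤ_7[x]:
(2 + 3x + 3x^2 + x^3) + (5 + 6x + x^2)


Add coefficients mod 7:
x^0: 2 + 5 = 0 (mod 7)
x^1: 3 + 6 = 2 (mod 7)
x^2: 3 + 1 = 4 (mod 7)
x^3: 1 + 0 = 1 (mod 7)
Result: 2x + 4x^2 + x^3

f + g = 2x + 4x^2 + x^3


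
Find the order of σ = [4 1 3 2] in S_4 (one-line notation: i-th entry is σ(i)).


Cycle decomposition: (1 4 2)
Cycle lengths: 3
Order = lcm(3) = 3

ord(σ) = 3


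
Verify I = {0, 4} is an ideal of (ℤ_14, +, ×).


Check ideal conditions for I = {0, 4} in ℤ_14:
(1) I is an additive subgroup? No
(2) For r ∈ ℤ_14 and a ∈ I: r·a ∈ I? No  [counterexample: r=2, a=4, r·a mod 14 = 8 ∉ I]

No, I is not an ideal of ℤ_14


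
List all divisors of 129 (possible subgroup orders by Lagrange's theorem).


Lagrange's theorem: |H| divides |G|
|G| = 129
Divisors of 129: 1, 3, 43, 129

Possible subgroup orders: {1, 3, 43, 129}


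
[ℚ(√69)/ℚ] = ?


√69 has minimal polynomial x² - 69 (irreducible over ℚ since 69 is squarefree)

[ℚ(√69)/ℚ] = 2


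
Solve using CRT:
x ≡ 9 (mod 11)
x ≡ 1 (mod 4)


m₁ = 11, m₂ = 4, gcd = 1, so CRT applies. M = m₁·m₂ = 44
Let M₁ = M/m₁ = 4, M₂ = M/m₂ = 11
Find y₁ ≡ M₁⁻¹ (mod m₁): 4⁻¹ ≡ 3 (mod 11)
Find y₂ ≡ M₂⁻¹ (mod m₂): 11⁻¹ ≡ 3 (mod 4)
x = a₁·M₁·y₁ + a₂·M₂·y₂ = 9·4·3 + 1·11·3 = 141
Reduce mod 44: x ≡ 9
Check: 9 mod 11 = 9 ✓, 9 mod 4 = 1 ✓

x ≡ 9 (mod 44)


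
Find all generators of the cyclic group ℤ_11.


g generates ℤ_n iff gcd(g,n) = 1
Checking each g ∈ {1,...,10}:
gcd(1,11) = 1
gcd(2,11) = 1
gcd(3,11) = 1
gcd(4,11) = 1
gcd(5,11) = 1
gcd(6,11) = 1
gcd(7,11) = 1
gcd(8,11) = 1
gcd(9,11) = 1
gcd(10,11) = 1
Generators: {1, 2, 3, 4, 5, 6, 7, 8, 9, 10}
Number of generators = φ(11) = 10

Generators of ℤ_11 = {1, 2, 3, 4, 5, 6, 7, 8, 9, 10}


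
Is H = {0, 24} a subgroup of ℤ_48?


Subgroup test for H = {0, 24} in (ℤ_48, +):
(1) 0 ∈ H? Yes
(2) Closure: for all a,b ∈ H, (a+b) mod 48 ∈ H? Yes
(3) Inverses: for all a ∈ H, -a mod 48 ∈ H? Yes

Yes, H is a subgroup of ℤ_48


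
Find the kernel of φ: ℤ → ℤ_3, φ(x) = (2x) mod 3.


Kernel = preimage of identity
ker(φ) = {x ∈ ℤ : 2x ≡ 0 (mod 3)}. gcd(2,3) = 1, so 2x ≡ 0 (mod 3) ⟺ x ≡ 0 (mod 3/1 = 3). Hence ker(φ) = 3ℤ

ker(φ) = 3ℤ


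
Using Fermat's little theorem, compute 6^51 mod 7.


Fermat's little theorem: if p is prime and gcd(a,p)=1, then a^(p-1) ≡ 1 (mod p)
p = 7 is prime, gcd(6,7) = 1
Reduce exponent: 51 mod 6 = 3
So 6^51 ≡ 6^3 (mod 7)
6^3 mod 7 = 6

6^51 ≡ 6 (mod 7)


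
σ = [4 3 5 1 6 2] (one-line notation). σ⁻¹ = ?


To find σ⁻¹, swap domain and range:
σ(1) = 4 → σ⁻¹(4) = 1
σ(2) = 3 → σ⁻¹(3) = 2
σ(3) = 5 → σ⁻¹(5) = 3
σ(4) = 1 → σ⁻¹(1) = 4
σ(5) = 6 → σ⁻¹(6) = 5
σ(6) = 2 → σ⁻¹(2) = 6

σ⁻¹ = [4 6 2 1 3 5]


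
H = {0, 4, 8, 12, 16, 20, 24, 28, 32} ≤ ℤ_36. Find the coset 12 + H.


12 + H = {12 + h (mod 36) : h ∈ H}
12+0=12, 12+4=16, 12+8=20, 12+12=24, 12+16=28, 12+20=32, 12+24=0, 12+28=4, 12+32=8
12 + H = {0, 4, 8, 12, 16, 20, 24, 28, 32} = 0 + H

12 + H = {0, 4, 8, 12, 16, 20, 24, 28, 32}


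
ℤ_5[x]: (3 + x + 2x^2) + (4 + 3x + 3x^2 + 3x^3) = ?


Add coefficients mod 5:
x^0: 3 + 4 = 2 (mod 5)
x^1: 1 + 3 = 4 (mod 5)
x^2: 2 + 3 = 0 (mod 5)
x^3: 0 + 3 = 3 (mod 5)
Result: 2 + 4x + 3x^3

f + g = 2 + 4x + 3x^3


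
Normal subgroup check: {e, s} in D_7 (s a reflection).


H = {e, s} in D_7 (s a reflection)
r·s·r⁻¹ = sr⁻² ≠ s for n ≥ 3, so {e, s} is not closed under conjugation

No, not a normal subgroup


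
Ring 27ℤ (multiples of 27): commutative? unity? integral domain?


27ℤ is a commutative ring under +,× but has no multiplicative identity (1 ∉ 27ℤ); it has no zero divisors, but without unity it is not an integral domain
Commutative: Yes
Integral domain: No
Has unity: No

27ℤ (multiples of 27): Commutative=Yes, Unity=No


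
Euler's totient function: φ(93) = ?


Factor n: 93 = 3 × 31
φ(n) = n · ∏(1 - 1/p) over distinct primes p | n
φ(93) = 93 · (1 - 1/3) · (1 - 1/31) = 60

φ(93) = 60


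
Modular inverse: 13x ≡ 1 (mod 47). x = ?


Use the extended Euclidean algorithm to write 1 = 13·s + 47·t; then s mod 47 is the inverse.
Euclidean algorithm:
  13 = 0·47 + 13
  47 = 3·13 + 8
  13 = 1·8 + 5
  8 = 1·5 + 3
  5 = 1·3 + 2
  3 = 1·2 + 1
  2 = 2·1 + 0
gcd(13,47) = 1
Back-substitution gives: 13·(-18) + 47·(5) = 1
So 13⁻¹ ≡ -18 ≡ 29 (mod 47)
Check: 13 × 29 = 377 ≡ 1 (mod 47) ✓

13⁻¹ ≡ 29 (mod 47)


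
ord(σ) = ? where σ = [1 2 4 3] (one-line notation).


Cycle decomposition: (3 4)
Cycle lengths: 2
Order = lcm(2) = 2

ord(σ) = 2


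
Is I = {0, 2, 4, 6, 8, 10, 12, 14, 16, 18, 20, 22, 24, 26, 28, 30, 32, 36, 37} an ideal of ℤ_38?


Check ideal conditions for I = {0, 2, 4, 6, 8, 10, 12, 14, 16, 18, 20, 22, 24, 26, 28, 30, 32, 36, 37} in ℤ_38:
(1) I is an additive subgroup? No
(2) For r ∈ ℤ_38 and a ∈ I: r·a ∈ I? No  [counterexample: r=2, a=36, r·a mod 38 = 34 ∉ I]

No, I is not an ideal of ℤ_38


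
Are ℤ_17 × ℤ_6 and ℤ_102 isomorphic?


Comparing ℤ_17 × ℤ_6 and ℤ_102:
gcd(17,6) = 1, so ℤ_17 × ℤ_6 ≅ ℤ_102 (CRT)

Yes, ℤ_17 × ℤ_6 ≅ ℤ_102


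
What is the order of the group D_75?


|D_n| = 2n (n rotations and n reflections)
|D_75| = 2×75 = 150

|D_75| = 150


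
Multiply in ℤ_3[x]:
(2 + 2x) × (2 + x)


Expand and collect like terms; reduce coefficients mod 3:
x^0: 2·2 = 4 ≡ 1 (mod 3)
x^1: 2·1 + 2·2 = 6 ≡ 0 (mod 3)
x^2: 2·1 = 2 ≡ 2 (mod 3)
Result: 1 + 2x^2

f · g = 1 + 2x^2


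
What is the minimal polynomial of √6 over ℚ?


√6 satisfies x² - 6 = 0, irreducible over ℚ since 6 is squarefree

Minimal polynomial: x² - 6


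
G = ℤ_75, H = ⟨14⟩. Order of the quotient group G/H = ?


|⟨14⟩| = n / gcd(14, 75) = 75 / 1 = 75
H is normal (ℤ_75 is abelian).
|G/H| = |G| / |H| = 75 / 75 = 1

|G/H| = 1


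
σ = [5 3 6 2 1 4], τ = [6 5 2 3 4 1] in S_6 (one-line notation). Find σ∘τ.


σ∘τ: apply τ first, then σ
1 →τ 6 →σ 4
2 →τ 5 →σ 1
3 →τ 2 →σ 3
4 →τ 3 →σ 6
5 →τ 4 →σ 2
6 →τ 1 →σ 5

σ∘τ = [4 1 3 6 2 5]


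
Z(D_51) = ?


Z(G) = {g ∈ G | gx = xg for all x ∈ G}
For odd n, Z(D_n) = {e}: no nontrivial rotation commutes with all reflections

Z(D_51) = {e}


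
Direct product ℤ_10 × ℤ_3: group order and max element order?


|ℤ_10 × ℤ_3| = 10 × 3 = 30
Max element order = lcm(10,3) = 30
Cyclic? Yes (gcd=1)

|ℤ_10×ℤ_3| = 30, max element order = 30


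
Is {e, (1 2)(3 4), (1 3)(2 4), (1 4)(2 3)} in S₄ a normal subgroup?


H = {e, (1 2)(3 4), (1 3)(2 4), (1 4)(2 3)} in S₄
This is the Klein four-group V₄; it is normal in S₄ (it is a union of conjugacy classes)

Yes, normal subgroup


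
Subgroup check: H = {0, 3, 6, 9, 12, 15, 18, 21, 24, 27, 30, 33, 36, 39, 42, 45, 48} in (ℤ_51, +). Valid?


Subgroup test for H = {0, 3, 6, 9, 12, 15, 18, 21, 24, 27, 30, 33, 36, 39, 42, 45, 48} in (ℤ_51, +):
(1) 0 ∈ H? Yes
(2) Closure: for all a,b ∈ H, (a+b) mod 51 ∈ H? Yes
(3) Inverses: for all a ∈ H, -a mod 51 ∈ H? Yes

Yes, H is a subgroup of ℤ_51


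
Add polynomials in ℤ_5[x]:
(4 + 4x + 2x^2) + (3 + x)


Add coefficients mod 5:
x^0: 4 + 3 = 2 (mod 5)
x^1: 4 + 1 = 0 (mod 5)
x^2: 2 + 0 = 2 (mod 5)
Result: 2 + 2x^2

f + g = 2 + 2x^2


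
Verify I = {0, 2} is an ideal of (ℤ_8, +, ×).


Check ideal conditions for I = {0, 2} in ℤ_8:
(1) I is an additive subgroup? No
(2) For r ∈ ℤ_8 and a ∈ I: r·a ∈ I? No  [counterexample: r=2, a=2, r·a mod 8 = 4 ∉ I]

No, I is not an ideal of ℤ_8


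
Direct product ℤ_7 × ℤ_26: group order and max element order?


|ℤ_7 × ℤ_26| = 7 × 26 = 182
Max element order = lcm(7,26) = 182
Cyclic? Yes (gcd=1)

|ℤ_7×ℤ_26| = 182, max element order = 182


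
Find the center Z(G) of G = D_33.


Z(G) = {g ∈ G | gx = xg for all x ∈ G}
For odd n, Z(D_n) = {e}: no nontrivial rotation commutes with all reflections

Z(D_33) = {e}


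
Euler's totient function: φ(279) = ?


Factor n: 279 = 3^2 × 31
φ(n) = n · ∏(1 - 1/p) over distinct primes p | n
φ(279) = 279 · (1 - 1/3) · (1 - 1/31) = 180

φ(279) = 180


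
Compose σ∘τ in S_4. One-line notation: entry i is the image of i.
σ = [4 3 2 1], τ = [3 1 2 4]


σ∘τ: apply τ first, then σ
1 →τ 3 →σ 2
2 →τ 1 →σ 4
3 →τ 2 →σ 3
4 →τ 4 →σ 1

σ∘τ = [2 4 3 1]


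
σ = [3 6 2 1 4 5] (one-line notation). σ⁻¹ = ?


To find σ⁻¹, swap domain and range:
σ(1) = 3 → σ⁻¹(3) = 1
σ(2) = 6 → σ⁻¹(6) = 2
σ(3) = 2 → σ⁻¹(2) = 3
σ(4) = 1 → σ⁻¹(1) = 4
σ(5) = 4 → σ⁻¹(4) = 5
σ(6) = 5 → σ⁻¹(5) = 6

σ⁻¹ = [4 3 1 5 6 2]


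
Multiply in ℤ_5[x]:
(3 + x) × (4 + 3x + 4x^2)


Expand and collect like terms; reduce coefficients mod 5:
x^0: 3·4 = 12 ≡ 2 (mod 5)
x^1: 3·3 + 1·4 = 13 ≡ 3 (mod 5)
x^2: 3·4 + 1·3 = 15 ≡ 0 (mod 5)
x^3: 1·4 = 4 ≡ 4 (mod 5)
Result: 2 + 3x + 4x^3

f · g = 2 + 3x + 4x^3


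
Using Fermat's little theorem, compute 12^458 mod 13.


Fermat's little theorem: if p is prime and gcd(a,p)=1, then a^(p-1) ≡ 1 (mod p)
p = 13 is prime, gcd(12,13) = 1
Reduce exponent: 458 mod 12 = 2
So 12^458 ≡ 12^2 (mod 13)
12^2 mod 13 = 1

12^458 ≡ 1 (mod 13)


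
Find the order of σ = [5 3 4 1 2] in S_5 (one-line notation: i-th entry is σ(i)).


Cycle decomposition: (1 5 2 3 4)
Cycle lengths: 5
Order = lcm(5) = 5

ord(σ) = 5


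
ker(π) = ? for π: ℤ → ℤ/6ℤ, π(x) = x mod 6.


Kernel = preimage of identity
ker(π) = multiples of 6 = 6ℤ

ker(π) = 6ℤ


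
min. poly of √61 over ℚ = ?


√61 satisfies x² - 61 = 0, irreducible over ℚ since 61 is squarefree

Minimal polynomial: x² - 61


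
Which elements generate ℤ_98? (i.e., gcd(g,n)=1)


g generates ℤ_n iff gcd(g,n) = 1
Prime factors of 98: 2, 7
Generators are g ∈ {1,...,97} not divisible by any of these primes.
Generators: {1, 3, 5, 9, 11, 13, 15, 17, 19, 23, 25, 27, 29, 31, 33, 37, 39, 41, 43, 45, 47, 51, 53, 55, 57, 59, 61, 65, 67, 69, 71, 73, 75, 79, 81, 83, 85, 87, 89, 93, 95, 97}
Number of generators = φ(98) = 42

Generators of ℤ_98 = {1, 3, 5, 9, 11, 13, 15, 17, 19, 23, 25, 27, 29, 31, 33, 37, 39, 41, 43, 45, 47, 51, 53, 55, 57, 59, 61, 65, 67, 69, 71, 73, 75, 79, 81, 83, 85, 87, 89, 93, 95, 97}


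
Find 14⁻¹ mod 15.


Use the extended Euclidean algorithm to write 1 = 14·s + 15·t; then s mod 15 is the inverse.
Euclidean algorithm:
  14 = 0·15 + 14
  15 = 1·14 + 1
  14 = 14·1 + 0
gcd(14,15) = 1
Back-substitution gives: 14·(-1) + 15·(1) = 1
So 14⁻¹ ≡ -1 ≡ 14 (mod 15)
Check: 14 × 14 = 196 ≡ 1 (mod 15) ✓

14⁻¹ ≡ 14 (mod 15)


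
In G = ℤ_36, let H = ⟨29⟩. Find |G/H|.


|⟨29⟩| = n / gcd(29, 36) = 36 / 1 = 36
H is normal (ℤ_36 is abelian).
|G/H| = |G| / |H| = 36 / 36 = 1

|G/H| = 1


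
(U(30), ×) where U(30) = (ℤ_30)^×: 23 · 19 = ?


Operation: multiplication mod 30
23 · 19 = (a × b) mod 30 with a = 23, b = 19

23 · 19 = 17


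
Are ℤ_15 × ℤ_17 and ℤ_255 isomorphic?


Comparing ℤ_15 × ℤ_17 and ℤ_255:
gcd(15,17) = 1, so ℤ_15 × ℤ_17 ≅ ℤ_255 (CRT)

Yes, ℤ_15 × ℤ_17 ≅ ℤ_255


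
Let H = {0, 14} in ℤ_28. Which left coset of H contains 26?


26 + H = {26 + h (mod 28) : h ∈ H}
26+0=26, 26+14=12
26 + H = {12, 26} = 12 + H

26 + H = {12, 26}


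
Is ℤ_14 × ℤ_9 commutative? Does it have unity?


Direct product ring; commutative with unity (1,1); but (1,0)·(0,1) = (0,0) gives zero divisors, so not an integral domain
Commutative: Yes
Integral domain: No
Has unity: Yes

ℤ_14 × ℤ_9: Commutative=Yes, Unity=Yes


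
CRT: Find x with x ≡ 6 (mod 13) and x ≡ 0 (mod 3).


m₁ = 13, m₂ = 3, gcd = 1, so CRT applies. M = m₁·m₂ = 39
Let M₁ = M/m₁ = 3, M₂ = M/m₂ = 13
Find y₁ ≡ M₁⁻¹ (mod m₁): 3⁻¹ ≡ 9 (mod 13)
Find y₂ ≡ M₂⁻¹ (mod m₂): 13⁻¹ ≡ 1 (mod 3)
x = a₁·M₁·y₁ + a₂·M₂·y₂ = 6·3·9 + 0·13·1 = 162
Reduce mod 39: x ≡ 6
Check: 6 mod 13 = 6 ✓, 6 mod 3 = 0 ✓

x ≡ 6 (mod 39)


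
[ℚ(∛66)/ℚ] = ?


∛66 has minimal polynomial x³ - 66 (irreducible over ℚ since 66 is not a perfect cube)

[ℚ(∛66)/ℚ] = 3


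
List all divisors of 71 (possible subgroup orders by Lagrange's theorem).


Lagrange's theorem: |H| divides |G|
|G| = 71
Divisors of 71: 1, 71

Possible subgroup orders: {1, 71}


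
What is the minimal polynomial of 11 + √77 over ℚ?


Let α = 11 + √77. Then α - 11 = √77, so (α - 11)² = 77, giving α² - 22α + 44 = 0. Degree 2 and α ∉ ℚ, so this is the minimal polynomial.

Minimal polynomial: x² - 22x + 44


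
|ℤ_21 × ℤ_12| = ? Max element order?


|ℤ_21 × ℤ_12| = 21 × 12 = 252
Max element order = lcm(21,12) = 84
Cyclic? No (gcd=3)

|ℤ_21×ℤ_12| = 252, max element order = 84


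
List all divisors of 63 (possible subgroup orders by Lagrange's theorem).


Lagrange's theorem: |H| divides |G|
|G| = 63
Divisors of 63: 1, 3, 7, 9, 21, 63

Possible subgroup orders: {1, 3, 7, 9, 21, 63}


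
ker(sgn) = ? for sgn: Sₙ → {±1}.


Kernel = preimage of identity
ker(sgn) = even permutations = Aₙ

ker(sgn) = Aₙ


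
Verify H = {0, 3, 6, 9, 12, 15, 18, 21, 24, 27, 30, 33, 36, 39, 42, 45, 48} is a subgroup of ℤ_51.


Subgroup test for H = {0, 3, 6, 9, 12, 15, 18, 21, 24, 27, 30, 33, 36, 39, 42, 45, 48} in (ℤ_51, +):
(1) 0 ∈ H? Yes
(2) Closure: for all a,b ∈ H, (a+b) mod 51 ∈ H? Yes
(3) Inverses: for all a ∈ H, -a mod 51 ∈ H? Yes

Yes, H is a subgroup of ℤ_51


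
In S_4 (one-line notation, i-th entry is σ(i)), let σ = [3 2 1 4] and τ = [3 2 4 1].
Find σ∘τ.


σ∘τ: apply τ first, then σ
1 →τ 3 →σ 1
2 →τ 2 →σ 2
3 →τ 4 →σ 4
4 →τ 1 →σ 3

σ∘τ = [1 2 4 3]


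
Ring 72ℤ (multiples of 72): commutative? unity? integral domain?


72ℤ is a commutative ring under +,× but has no multiplicative identity (1 ∉ 72ℤ); it has no zero divisors, but without unity it is not an integral domain
Commutative: Yes
Integral domain: No
Has unity: No

72ℤ (multiples of 72): Commutative=Yes, Unity=No


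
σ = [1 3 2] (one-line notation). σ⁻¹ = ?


To find σ⁻¹, swap domain and range:
σ(1) = 1 → σ⁻¹(1) = 1
σ(2) = 3 → σ⁻¹(3) = 2
σ(3) = 2 → σ⁻¹(2) = 3

σ⁻¹ = [1 3 2]


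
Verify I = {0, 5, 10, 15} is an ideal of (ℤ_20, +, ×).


Check ideal conditions for I = {0, 5, 10, 15} in ℤ_20:
(1) I is an additive subgroup? Yes
(2) For r ∈ ℤ_20 and a ∈ I: r·a ∈ I? Yes

Yes, I is an ideal of ℤ_20


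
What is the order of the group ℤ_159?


ℤ_n has n elements.

|ℤ_159| = 159


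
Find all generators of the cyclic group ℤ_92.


g generates ℤ_n iff gcd(g,n) = 1
Prime factors of 92: 2, 23
Generators are g ∈ {1,...,91} not divisible by any of these primes.
Generators: {1, 3, 5, 7, 9, 11, 13, 15, 17, 19, 21, 25, 27, 29, 31, 33, 35, 37, 39, 41, 43, 45, 47, 49, 51, 53, 55, 57, 59, 61, 63, 65, 67, 71, 73, 75, 77, 79, 81, 83, 85, 87, 89, 91}
Number of generators = φ(92) = 44

Generators of ℤ_92 = {1, 3, 5, 7, 9, 11, 13, 15, 17, 19, 21, 25, 27, 29, 31, 33, 35, 37, 39, 41, 43, 45, 47, 49, 51, 53, 55, 57, 59, 61, 63, 65, 67, 71, 73, 75, 77, 79, 81, 83, 85, 87, 89, 91}


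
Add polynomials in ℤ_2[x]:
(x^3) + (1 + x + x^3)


Add coefficients mod 2:
x^0: 0 + 1 = 1 (mod 2)
x^1: 0 + 1 = 1 (mod 2)
x^2: 0 + 0 = 0 (mod 2)
x^3: 1 + 1 = 0 (mod 2)
Result: 1 + x

f + g = 1 + x


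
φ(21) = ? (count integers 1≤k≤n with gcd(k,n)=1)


φ(n) = count of k ∈ {1,...,n} with gcd(k,n)=1
Coprimes to 21: {1, 2, 4, 5, 8, 10, 11, 13, 16, 17, 19, 20}
Count: 12

φ(21) = 12


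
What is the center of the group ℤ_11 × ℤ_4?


Z(G) = {g ∈ G | gx = xg for all x ∈ G}
Direct product of abelian groups is abelian, so Z(G) = G

Z(ℤ_11 × ℤ_4) = ℤ_11 × ℤ_4


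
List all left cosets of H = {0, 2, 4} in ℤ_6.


H = {0, 2, 4}, |H| = 3
Number of cosets = |G|/|H| = 6/3 = 2
0 + H = {0, 2, 4}
1 + H = {1, 3, 5}

Cosets: 0+H={0,2,4}; 1+H={1,3,5}


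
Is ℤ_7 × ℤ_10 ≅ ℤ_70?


Comparing ℤ_7 × ℤ_10 and ℤ_70:
gcd(7,10) = 1, so ℤ_7 × ℤ_10 ≅ ℤ_70 (CRT)

Yes, ℤ_7 × ℤ_10 ≅ ℤ_70


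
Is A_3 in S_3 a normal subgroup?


H = A_3 in S_3
A_3 has index 2 in S_3, and every subgroup of index 2 is normal

Yes, normal subgroup


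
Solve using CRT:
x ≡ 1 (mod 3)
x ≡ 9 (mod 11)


m₁ = 3, m₂ = 11, gcd = 1, so CRT applies. M = m₁·m₂ = 33
Let M₁ = M/m₁ = 11, M₂ = M/m₂ = 3
Find y₁ ≡ M₁⁻¹ (mod m₁): 11⁻¹ ≡ 2 (mod 3)
Find y₂ ≡ M₂⁻¹ (mod m₂): 3⁻¹ ≡ 4 (mod 11)
x = a₁·M₁·y₁ + a₂·M₂·y₂ = 1·11·2 + 9·3·4 = 130
Reduce mod 33: x ≡ 31
Check: 31 mod 3 = 1 ✓, 31 mod 11 = 9 ✓

x ≡ 31 (mod 33)


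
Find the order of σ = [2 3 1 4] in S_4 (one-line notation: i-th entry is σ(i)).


Cycle decomposition: (1 2 3)
Cycle lengths: 3
Order = lcm(3) = 3

ord(σ) = 3


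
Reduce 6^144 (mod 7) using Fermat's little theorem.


Fermat's little theorem: if p is prime and gcd(a,p)=1, then a^(p-1) ≡ 1 (mod p)
p = 7 is prime, gcd(6,7) = 1
Reduce exponent: 144 mod 6 = 0
So 6^144 ≡ 6^0 (mod 7)
6^0 = 1

6^144 ≡ 1 (mod 7)


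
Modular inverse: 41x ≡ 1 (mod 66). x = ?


Use the extended Euclidean algorithm to write 1 = 41·s + 66·t; then s mod 66 is the inverse.
Euclidean algorithm:
  41 = 0·66 + 41
  66 = 1·41 + 25
  41 = 1·25 + 16
  25 = 1·16 + 9
  16 = 1·9 + 7
  9 = 1·7 + 2
  7 = 3·2 + 1
  2 = 2·1 + 0
gcd(41,66) = 1
Back-substitution gives: 41·(29) + 66·(-18) = 1
So 41⁻¹ ≡ 29 ≡ 29 (mod 66)
Check: 41 × 29 = 1189 ≡ 1 (mod 66) ✓

41⁻¹ ≡ 29 (mod 66)


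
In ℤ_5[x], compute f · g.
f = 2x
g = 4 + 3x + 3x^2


Expand and collect like terms; reduce coefficients mod 5:
x^0: 0·4 = 0 ≡ 0 (mod 5)
x^1: 0·3 + 2·4 = 8 ≡ 3 (mod 5)
x^2: 0·3 + 2·3 = 6 ≡ 1 (mod 5)
x^3: 2·3 = 6 ≡ 1 (mod 5)
Result: 3x + x^2 + x^3

f · g = 3x + x^2 + x^3


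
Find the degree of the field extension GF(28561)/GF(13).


GF(28561) = GF(13^4), so the extension degree is 4

[GF(28561)/GF(13)] = 4


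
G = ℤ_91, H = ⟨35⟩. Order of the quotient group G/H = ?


|⟨35⟩| = n / gcd(35, 91) = 91 / 7 = 13
H is normal (ℤ_91 is abelian).
|G/H| = |G| / |H| = 91 / 13 = 7

|G/H| = 7


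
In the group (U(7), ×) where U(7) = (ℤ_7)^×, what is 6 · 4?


Operation: multiplication mod 7
6 · 4 = (a × b) mod 7 with a = 6, b = 4

6 · 4 = 3


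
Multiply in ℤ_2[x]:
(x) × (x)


Expand and collect like terms; reduce coefficients mod 2:
x^0: 0·0 = 0 ≡ 0 (mod 2)
x^1: 0·1 + 1·0 = 0 ≡ 0 (mod 2)
x^2: 1·1 = 1 ≡ 1 (mod 2)
Result: x^2

f · g = x^2


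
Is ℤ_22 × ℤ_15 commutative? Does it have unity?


Direct product ring; commutative with unity (1,1); but (1,0)·(0,1) = (0,0) gives zero divisors, so not an integral domain
Commutative: Yes
Integral domain: No
Has unity: Yes

ℤ_22 × ℤ_15: Commutative=Yes, Unity=Yes


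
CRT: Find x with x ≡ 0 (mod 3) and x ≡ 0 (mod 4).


m₁ = 3, m₂ = 4, gcd = 1, so CRT applies. M = m₁·m₂ = 12
Let M₁ = M/m₁ = 4, M₂ = M/m₂ = 3
Find y₁ ≡ M₁⁻¹ (mod m₁): 4⁻¹ ≡ 1 (mod 3)
Find y₂ ≡ M₂⁻¹ (mod m₂): 3⁻¹ ≡ 3 (mod 4)
x = a₁·M₁·y₁ + a₂·M₂·y₂ = 0·4·1 + 0·3·3 = 0
Reduce mod 12: x ≡ 0
Check: 0 mod 3 = 0 ✓, 0 mod 4 = 0 ✓

x ≡ 0 (mod 12)


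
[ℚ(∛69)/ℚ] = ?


∛69 has minimal polynomial x³ - 69 (irreducible over ℚ since 69 is not a perfect cube)

[ℚ(∛69)/ℚ] = 3


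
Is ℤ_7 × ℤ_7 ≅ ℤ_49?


Comparing ℤ_7 × ℤ_7 and ℤ_49:
gcd(7,7) = 7 ≠ 1. Max element order in ℤ_7×ℤ_7 is lcm(7,7) = 7 < 49, so it has no element of order 49

No, ℤ_7 × ℤ_7 ≇ ℤ_49


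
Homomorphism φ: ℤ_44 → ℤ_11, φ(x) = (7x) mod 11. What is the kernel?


Kernel = preimage of identity
ker(φ) = {x ∈ ℤ_44 : 7x ≡ 0 (mod 11)}. Since 11 | 44, φ is well-defined. The kernel is the cyclic subgroup ⟨11⟩ of ℤ_44 (order 4), i.e. {0, 11, 22, 33}

ker(φ) = {0, 11, 22, 33}


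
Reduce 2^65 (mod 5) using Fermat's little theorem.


Fermat's little theorem: if p is prime and gcd(a,p)=1, then a^(p-1) ≡ 1 (mod p)
p = 5 is prime, gcd(2,5) = 1
Reduce exponent: 65 mod 4 = 1
So 2^65 ≡ 2^1 (mod 5)
2^1 mod 5 = 2

2^65 ≡ 2 (mod 5)


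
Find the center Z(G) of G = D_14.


Z(G) = {g ∈ G | gx = xg for all x ∈ G}
For even n, Z(D_n) = {e, r^(n/2)}: the 180° rotation r^7 commutes with every reflection and rotation

Z(D_14) = {e, r^7}


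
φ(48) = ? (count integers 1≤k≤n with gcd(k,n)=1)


Factor n: 48 = 2^4 × 3
φ(n) = n · ∏(1 - 1/p) over distinct primes p | n
φ(48) = 48 · (1 - 1/2) · (1 - 1/3) = 16

φ(48) = 16


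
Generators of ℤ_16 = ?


g generates ℤ_n iff gcd(g,n) = 1
Checking each g ∈ {1,...,15}:
gcd(1,16) = 1
gcd(2,16) = 2
gcd(3,16) = 1
gcd(4,16) = 4
gcd(5,16) = 1
gcd(6,16) = 2
gcd(7,16) = 1
gcd(8,16) = 8
gcd(9,16) = 1
gcd(10,16) = 2
gcd(11,16) = 1
gcd(12,16) = 4
gcd(13,16) = 1
gcd(14,16) = 2
gcd(15,16) = 1
Generators: {1, 3, 5, 7, 9, 11, 13, 15}
Number of generators = φ(16) = 8

Generators of ℤ_16 = {1, 3, 5, 7, 9, 11, 13, 15}


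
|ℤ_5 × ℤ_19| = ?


|A × B| = |A| · |B|
|ℤ_5 × ℤ_19| = 5 × 19 = 95

|ℤ_5 × ℤ_19| = 95


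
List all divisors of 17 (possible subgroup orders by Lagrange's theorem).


Lagrange's theorem: |H| divides |G|
|G| = 17
Divisors of 17: 1, 17

Possible subgroup orders: {1, 17}


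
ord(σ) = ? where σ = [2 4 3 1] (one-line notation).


Cycle decomposition: (1 2 4)
Cycle lengths: 3
Order = lcm(3) = 3

ord(σ) = 3


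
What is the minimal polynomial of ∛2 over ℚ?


∛2 satisfies x³ - 2 = 0, irreducible over ℚ (no rational root; 2 is not a perfect cube)

Minimal polynomial: x³ - 2


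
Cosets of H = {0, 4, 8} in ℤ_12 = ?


H = {0, 4, 8}, |H| = 3
Number of cosets = |G|/|H| = 12/3 = 4
0 + H = {0, 4, 8}
1 + H = {1, 5, 9}
2 + H = {2, 6, 10}
3 + H = {3, 7, 11}

Cosets: 0+H={0,4,8}; 1+H={1,5,9}; 2+H={2,6,10}; 3+H={3,7,11}


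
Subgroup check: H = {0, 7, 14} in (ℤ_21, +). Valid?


Subgroup test for H = {0, 7, 14} in (ℤ_21, +):
(1) 0 ∈ H? Yes
(2) Closure: for all a,b ∈ H, (a+b) mod 21 ∈ H? Yes
(3) Inverses: for all a ∈ H, -a mod 21 ∈ H? Yes

Yes, H is a subgroup of ℤ_21


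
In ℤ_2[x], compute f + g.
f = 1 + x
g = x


Add coefficients mod 2:
x^0: 1 + 0 = 1 (mod 2)
x^1: 1 + 1 = 0 (mod 2)
Result: 1

f + g = 1


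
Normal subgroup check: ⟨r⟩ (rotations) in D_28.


H = ⟨r⟩ (rotations) in D_28
The rotation subgroup ⟨r⟩ has index 2 in D_28, so it is normal

Yes, normal subgroup


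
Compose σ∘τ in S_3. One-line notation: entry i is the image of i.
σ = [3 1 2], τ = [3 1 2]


σ∘τ: apply τ first, then σ
1 →τ 3 →σ 2
2 →τ 1 →σ 3
3 →τ 2 →σ 1

σ∘τ = [2 3 1]


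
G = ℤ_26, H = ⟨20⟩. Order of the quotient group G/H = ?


|⟨20⟩| = n / gcd(20, 26) = 26 / 2 = 13
H is normal (ℤ_26 is abelian).
|G/H| = |G| / |H| = 26 / 13 = 2

|G/H| = 2


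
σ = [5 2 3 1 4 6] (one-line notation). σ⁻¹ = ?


To find σ⁻¹, swap domain and range:
σ(1) = 5 → σ⁻¹(5) = 1
σ(2) = 2 → σ⁻¹(2) = 2
σ(3) = 3 → σ⁻¹(3) = 3
σ(4) = 1 → σ⁻¹(1) = 4
σ(5) = 4 → σ⁻¹(4) = 5
σ(6) = 6 → σ⁻¹(6) = 6

σ⁻¹ = [4 2 3 5 1 6]


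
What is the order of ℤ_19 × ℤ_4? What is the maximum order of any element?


|ℤ_19 × ℤ_4| = 19 × 4 = 76
Max element order = lcm(19,4) = 76
Cyclic? Yes (gcd=1)

|ℤ_19×ℤ_4| = 76, max element order = 76


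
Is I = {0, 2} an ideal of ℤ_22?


Check ideal conditions for I = {0, 2} in ℤ_22:
(1) I is an additive subgroup? No
(2) For r ∈ ℤ_22 and a ∈ I: r·a ∈ I? No  [counterexample: r=2, a=2, r·a mod 22 = 4 ∉ I]

No, I is not an ideal of ℤ_22


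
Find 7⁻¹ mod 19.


Use the extended Euclidean algorithm to write 1 = 7·s + 19·t; then s mod 19 is the inverse.
Euclidean algorithm:
  7 = 0·19 + 7
  19 = 2·7 + 5
  7 = 1·5 + 2
  5 = 2·2 + 1
  2 = 2·1 + 0
gcd(7,19) = 1
Back-substitution gives: 7·(-8) + 19·(3) = 1
So 7⁻¹ ≡ -8 ≡ 11 (mod 19)
Check: 7 × 11 = 77 ≡ 1 (mod 19) ✓

7⁻¹ ≡ 11 (mod 19)


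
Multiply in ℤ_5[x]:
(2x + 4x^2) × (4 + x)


Expand and collect like terms; reduce coefficients mod 5:
x^0: 0·4 = 0 ≡ 0 (mod 5)
x^1: 0·1 + 2·4 = 8 ≡ 3 (mod 5)
x^2: 2·1 + 4·4 = 18 ≡ 3 (mod 5)
x^3: 4·1 = 4 ≡ 4 (mod 5)
Result: 3x + 3x^2 + 4x^3

f · g = 3x + 3x^2 + 4x^3


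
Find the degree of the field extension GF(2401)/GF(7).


GF(2401) = GF(7^4), so the extension degree is 4

[GF(2401)/GF(7)] = 4


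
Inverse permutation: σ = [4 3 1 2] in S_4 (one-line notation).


To find σ⁻¹, swap domain and range:
σ(1) = 4 → σ⁻¹(4) = 1
σ(2) = 3 → σ⁻¹(3) = 2
σ(3) = 1 → σ⁻¹(1) = 3
σ(4) = 2 → σ⁻¹(2) = 4

σ⁻¹ = [3 4 2 1]


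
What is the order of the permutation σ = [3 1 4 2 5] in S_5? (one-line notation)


Cycle decomposition: (1 3 4 2)
Cycle lengths: 4
Order = lcm(4) = 4

ord(σ) = 4


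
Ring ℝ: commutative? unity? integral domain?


ℝ is a field: commutative, has unity, every nonzero element is a unit (hence an integral domain)
Commutative: Yes
Integral domain: Yes
Has unity: Yes

ℝ: Commutative=Yes, Unity=Yes


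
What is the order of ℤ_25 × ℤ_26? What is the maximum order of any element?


|ℤ_25 × ℤ_26| = 25 × 26 = 650
Max element order = lcm(25,26) = 650
Cyclic? Yes (gcd=1)

|ℤ_25×ℤ_26| = 650, max element order = 650


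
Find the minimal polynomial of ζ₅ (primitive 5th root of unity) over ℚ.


ζ₅ is a root of Φ₅(x) = x⁴ + x³ + x² + x + 1, irreducible over ℚ

Minimal polynomial: x⁴ + x³ + x² + x + 1


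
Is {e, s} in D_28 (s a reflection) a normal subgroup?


H = {e, s} in D_28 (s a reflection)
r·s·r⁻¹ = sr⁻² ≠ s for n ≥ 3, so {e, s} is not closed under conjugation

No, not a normal subgroup


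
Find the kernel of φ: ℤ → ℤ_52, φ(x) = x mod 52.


Kernel = preimage of identity
ker(φ) = {x ∈ ℤ : x ≡ 0 (mod 52)} = 52ℤ = {0, ±52, ±104, ...}

ker(φ) = 52ℤ


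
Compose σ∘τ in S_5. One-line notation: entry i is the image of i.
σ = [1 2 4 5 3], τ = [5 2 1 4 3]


σ∘τ: apply τ first, then σ
1 →τ 5 →σ 3
2 →τ 2 →σ 2
3 →τ 1 →σ 1
4 →τ 4 →σ 5
5 →τ 3 →σ 4

σ∘τ = [3 2 1 5 4]


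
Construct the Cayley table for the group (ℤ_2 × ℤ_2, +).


Elements: {(0,0), (0,1), (1,0), (1,1)}
Operation: componentwise addition mod (2, 2)
Entry (a, b) = ((a₁+b₁) mod 2, (a₂+b₂) mod 2)

Cayley table:
      | (0,0) | (0,1) | (1,0) | (1,1)
(0,0) | (0,0) | (0,1) | (1,0) | (1,1)
(0,1) | (0,1) | (0,0) | (1,1) | (1,0)
(1,0) | (1,0) | (1,1) | (0,0) | (0,1)
(1,1) | (1,1) | (1,0) | (0,1) | (0,0)


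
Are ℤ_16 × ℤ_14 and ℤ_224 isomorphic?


Comparing ℤ_16 × ℤ_14 and ℤ_224:
gcd(16,14) = 2 ≠ 1. Max element order in ℤ_16×ℤ_14 is lcm(16,14) = 112 < 224, so it has no element of order 224

No, ℤ_16 × ℤ_14 ≇ ℤ_224


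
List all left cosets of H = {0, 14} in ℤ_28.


H = {0, 14}, |H| = 2
Number of cosets = |G|/|H| = 28/2 = 14
0 + H = {0, 14}
1 + H = {1, 15}
2 + H = {2, 16}
3 + H = {3, 17}
4 + H = {4, 18}
5 + H = {5, 19}
6 + H = {6, 20}
7 + H = {7, 21}
8 + H = {8, 22}
9 + H = {9, 23}
10 + H = {10, 24}
11 + H = {11, 25}
12 + H = {12, 26}
13 + H = {13, 27}

Cosets: 0+H={0,14}; 1+H={1,15}; 2+H={2,16}; 3+H={3,17}; 4+H={4,18}; 5+H={5,19}; 6+H={6,20}; 7+H={7,21}; 8+H={8,22}; 9+H={9,23}; 10+H={10,24}; 11+H={11,25}; 12+H={12,26}; 13+H={13,27}


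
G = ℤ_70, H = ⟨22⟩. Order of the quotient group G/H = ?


|⟨22⟩| = n / gcd(22, 70) = 70 / 2 = 35
H is normal (ℤ_70 is abelian).
|G/H| = |G| / |H| = 70 / 35 = 2

|G/H| = 2


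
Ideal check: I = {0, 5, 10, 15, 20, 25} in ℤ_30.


Check ideal conditions for I = {0, 5, 10, 15, 20, 25} in ℤ_30:
(1) I is an additive subgroup? Yes
(2) For r ∈ ℤ_30 and a ∈ I: r·a ∈ I? Yes

Yes, I is an ideal of ℤ_30


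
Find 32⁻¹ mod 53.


Use the extended Euclidean algorithm to write 1 = 32·s + 53·t; then s mod 53 is the inverse.
Euclidean algorithm:
  32 = 0·53 + 32
  53 = 1·32 + 21
  32 = 1·21 + 11
  21 = 1·11 + 10
  11 = 1·10 + 1
  10 = 10·1 + 0
gcd(32,53) = 1
Back-substitution gives: 32·(5) + 53·(-3) = 1
So 32⁻¹ ≡ 5 ≡ 5 (mod 53)
Check: 32 × 5 = 160 ≡ 1 (mod 53) ✓

32⁻¹ ≡ 5 (mod 53)


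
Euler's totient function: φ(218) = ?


Factor n: 218 = 2 × 109
φ(n) = n · ∏(1 - 1/p) over distinct primes p | n
φ(218) = 218 · (1 - 1/2) · (1 - 1/109) = 108

φ(218) = 108


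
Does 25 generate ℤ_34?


g generates ℤ_n iff gcd(g, n) = 1
gcd(25, 34) = 1
Since gcd = 1, 25 is a generator.

Yes, 25 generates ℤ_34


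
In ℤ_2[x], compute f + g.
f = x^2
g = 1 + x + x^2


Add coefficients mod 2:
x^0: 0 + 1 = 1 (mod 2)
x^1: 0 + 1 = 1 (mod 2)
x^2: 1 + 1 = 0 (mod 2)
Result: 1 + x

f + g = 1 + x


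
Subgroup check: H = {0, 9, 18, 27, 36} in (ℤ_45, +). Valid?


Subgroup test for H = {0, 9, 18, 27, 36} in (ℤ_45, +):
(1) 0 ∈ H? Yes
(2) Closure: for all a,b ∈ H, (a+b) mod 45 ∈ H? Yes
(3) Inverses: for all a ∈ H, -a mod 45 ∈ H? Yes

Yes, H is a subgroup of ℤ_45


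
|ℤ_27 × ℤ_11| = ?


|A × B| = |A| · |B|
|ℤ_27 × ℤ_11| = 27 × 11 = 297

|ℤ_27 × ℤ_11| = 297


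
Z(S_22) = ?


Z(G) = {g ∈ G | gx = xg for all x ∈ G}
S_n is non-abelian for n ≥ 3; Z(S_22) is trivial

Z(S_22) = {e}


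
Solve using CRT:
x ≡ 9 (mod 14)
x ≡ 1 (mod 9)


m₁ = 14, m₂ = 9, gcd = 1, so CRT applies. M = m₁·m₂ = 126
Let M₁ = M/m₁ = 9, M₂ = M/m₂ = 14
Find y₁ ≡ M₁⁻¹ (mod m₁): 9⁻¹ ≡ 11 (mod 14)
Find y₂ ≡ M₂⁻¹ (mod m₂): 14⁻¹ ≡ 2 (mod 9)
x = a₁·M₁·y₁ + a₂·M₂·y₂ = 9·9·11 + 1·14·2 = 919
Reduce mod 126: x ≡ 37
Check: 37 mod 14 = 9 ✓, 37 mod 9 = 1 ✓

x ≡ 37 (mod 126)


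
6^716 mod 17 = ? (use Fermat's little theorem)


Fermat's little theorem: if p is prime and gcd(a,p)=1, then a^(p-1) ≡ 1 (mod p)
p = 17 is prime, gcd(6,17) = 1
Reduce exponent: 716 mod 16 = 12
So 6^716 ≡ 6^12 (mod 17)
6^12 mod 17 = 13

6^716 ≡ 13 (mod 17)


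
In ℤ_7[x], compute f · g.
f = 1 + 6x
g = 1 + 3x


Expand and collect like terms; reduce coefficients mod 7:
x^0: 1·1 = 1 ≡ 1 (mod 7)
x^1: 1·3 + 6·1 = 9 ≡ 2 (mod 7)
x^2: 6·3 = 18 ≡ 4 (mod 7)
Result: 1 + 2x + 4x^2

f · g = 1 + 2x + 4x^2


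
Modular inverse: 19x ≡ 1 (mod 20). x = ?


Use the extended Euclidean algorithm to write 1 = 19·s + 20·t; then s mod 20 is the inverse.
Euclidean algorithm:
  19 = 0·20 + 19
  20 = 1·19 + 1
  19 = 19·1 + 0
gcd(19,20) = 1
Back-substitution gives: 19·(-1) + 20·(1) = 1
So 19⁻¹ ≡ -1 ≡ 19 (mod 20)
Check: 19 × 19 = 361 ≡ 1 (mod 20) ✓

19⁻¹ ≡ 19 (mod 20)


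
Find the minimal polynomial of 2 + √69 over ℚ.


Let α = 2 + √69. Then α - 2 = √69, so (α - 2)² = 69, giving α² - 4α - 65 = 0. Degree 2 and α ∉ ℚ, so this is the minimal polynomial.

Minimal polynomial: x² - 4x - 65


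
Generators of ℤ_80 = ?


g generates ℤ_n iff gcd(g,n) = 1
Prime factors of 80: 2, 5
Generators are g ∈ {1,...,79} not divisible by any of these primes.
Generators: {1, 3, 7, 9, 11, 13, 17, 19, 21, 23, 27, 29, 31, 33, 37, 39, 41, 43, 47, 49, 51, 53, 57, 59, 61, 63, 67, 69, 71, 73, 77, 79}
Number of generators = φ(80) = 32

Generators of ℤ_80 = {1, 3, 7, 9, 11, 13, 17, 19, 21, 23, 27, 29, 31, 33, 37, 39, 41, 43, 47, 49, 51, 53, 57, 59, 61, 63, 67, 69, 71, 73, 77, 79}


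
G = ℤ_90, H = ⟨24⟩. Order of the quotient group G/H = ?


|⟨24⟩| = n / gcd(24, 90) = 90 / 6 = 15
H is normal (ℤ_90 is abelian).
|G/H| = |G| / |H| = 90 / 15 = 6

|G/H| = 6


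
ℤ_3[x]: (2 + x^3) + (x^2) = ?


Add coefficients mod 3:
x^0: 2 + 0 = 2 (mod 3)
x^1: 0 + 0 = 0 (mod 3)
x^2: 0 + 1 = 1 (mod 3)
x^3: 1 + 0 = 1 (mod 3)
Result: 2 + x^2 + x^3

f + g = 2 + x^2 + x^3


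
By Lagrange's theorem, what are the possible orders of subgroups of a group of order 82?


Lagrange's theorem: |H| divides |G|
|G| = 82
Divisors of 82: 1, 2, 41, 82

Possible subgroup orders: {1, 2, 41, 82}


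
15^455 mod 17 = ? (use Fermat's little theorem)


Fermat's little theorem: if p is prime and gcd(a,p)=1, then a^(p-1) ≡ 1 (mod p)
p = 17 is prime, gcd(15,17) = 1
Reduce exponent: 455 mod 16 = 7
So 15^455 ≡ 15^7 (mod 17)
15^7 mod 17 = 8

15^455 ≡ 8 (mod 17)


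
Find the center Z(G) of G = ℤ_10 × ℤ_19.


Z(G) = {g ∈ G | gx = xg for all x ∈ G}
Direct product of abelian groups is abelian, so Z(G) = G

Z(ℤ_10 × ℤ_19) = ℤ_10 × ℤ_19


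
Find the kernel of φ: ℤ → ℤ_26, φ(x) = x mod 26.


Kernel = preimage of identity
ker(φ) = {x ∈ ℤ : x ≡ 0 (mod 26)} = 26ℤ = {0, ±26, ±52, ...}

ker(φ) = 26ℤ


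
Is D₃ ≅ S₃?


Comparing D₃ and S₃:
Both are the unique non-abelian group of order 6

Yes, D₃ ≅ S₃


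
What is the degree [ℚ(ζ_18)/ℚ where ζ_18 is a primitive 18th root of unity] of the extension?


[ℚ(ζ_n):ℚ] = deg Φ_n(x) = φ(n). Here φ(18) = 6

[ℚ(ζ_18)/ℚ where ζ_18 is a primitive 18th root of unity] = 6


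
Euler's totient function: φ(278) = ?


Factor n: 278 = 2 × 139
φ(n) = n · ∏(1 - 1/p) over distinct primes p | n
φ(278) = 278 · (1 - 1/2) · (1 - 1/139) = 138

φ(278) = 138


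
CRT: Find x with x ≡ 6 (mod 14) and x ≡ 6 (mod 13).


m₁ = 14, m₂ = 13, gcd = 1, so CRT applies. M = m₁·m₂ = 182
Let M₁ = M/m₁ = 13, M₂ = M/m₂ = 14
Find y₁ ≡ M₁⁻¹ (mod m₁): 13⁻¹ ≡ 13 (mod 14)
Find y₂ ≡ M₂⁻¹ (mod m₂): 14⁻¹ ≡ 1 (mod 13)
x = a₁·M₁·y₁ + a₂·M₂·y₂ = 6·13·13 + 6·14·1 = 1098
Reduce mod 182: x ≡ 6
Check: 6 mod 14 = 6 ✓, 6 mod 13 = 6 ✓

x ≡ 6 (mod 182)


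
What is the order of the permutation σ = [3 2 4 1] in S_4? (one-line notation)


Cycle decomposition: (1 3 4)
Cycle lengths: 3
Order = lcm(3) = 3

ord(σ) = 3


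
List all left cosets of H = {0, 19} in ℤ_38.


H = {0, 19}, |H| = 2
Number of cosets = |G|/|H| = 38/2 = 19
0 + H = {0, 19}
1 + H = {1, 20}
2 + H = {2, 21}
3 + H = {3, 22}
4 + H = {4, 23}
5 + H = {5, 24}
6 + H = {6, 25}
7 + H = {7, 26}
8 + H = {8, 27}
9 + H = {9, 28}
10 + H = {10, 29}
11 + H = {11, 30}
12 + H = {12, 31}
13 + H = {13, 32}
14 + H = {14, 33}
15 + H = {15, 34}
16 + H = {16, 35}
17 + H = {17, 36}
18 + H = {18, 37}

Cosets: 0+H={0,19}; 1+H={1,20}; 2+H={2,21}; 3+H={3,22}; 4+H={4,23}; 5+H={5,24}; 6+H={6,25}; 7+H={7,26}; 8+H={8,27}; 9+H={9,28}; 10+H={10,29}; 11+H={11,30}; 12+H={12,31}; 13+H={13,32}; 14+H={14,33}; 15+H={15,34}; 16+H={16,35}; 17+H={17,36}; 18+H={18,37}


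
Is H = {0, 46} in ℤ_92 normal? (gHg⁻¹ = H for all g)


H = {0, 46} in ℤ_92
ℤ_92 is abelian; every subgroup of an abelian group is normal

Yes, normal subgroup


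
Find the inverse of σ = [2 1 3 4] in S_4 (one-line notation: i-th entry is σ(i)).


To find σ⁻¹, swap domain and range:
σ(1) = 2 → σ⁻¹(2) = 1
σ(2) = 1 → σ⁻¹(1) = 2
σ(3) = 3 → σ⁻¹(3) = 3
σ(4) = 4 → σ⁻¹(4) = 4

σ⁻¹ = [2 1 3 4]


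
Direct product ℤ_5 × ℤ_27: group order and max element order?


|ℤ_5 × ℤ_27| = 5 × 27 = 135
Max element order = lcm(5,27) = 135
Cyclic? Yes (gcd=1)

|ℤ_5×ℤ_27| = 135, max element order = 135


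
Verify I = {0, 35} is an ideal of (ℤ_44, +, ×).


Check ideal conditions for I = {0, 35} in ℤ_44:
(1) I is an additive subgroup? No
(2) For r ∈ ℤ_44 and a ∈ I: r·a ∈ I? No  [counterexample: r=2, a=35, r·a mod 44 = 26 ∉ I]

No, I is not an ideal of ℤ_44


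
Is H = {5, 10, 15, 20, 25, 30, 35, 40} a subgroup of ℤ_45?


Subgroup test for H = {5, 10, 15, 20, 25, 30, 35, 40} in (ℤ_45, +):
(1) 0 ∈ H? No
(2) Closure: for all a,b ∈ H, (a+b) mod 45 ∈ H? No  [counterexample: 5 + 40 = 0 ∉ H]
(3) Inverses: for all a ∈ H, -a mod 45 ∈ H? Yes

No, H is not a subgroup of ℤ_45


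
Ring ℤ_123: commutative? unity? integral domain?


ℤ_123 is a commutative ring with unity 1; 123 = 3×41 is composite, so 3·41 ≡ 0 gives zero divisors (not an integral domain)
Commutative: Yes
Integral domain: No
Has unity: Yes

ℤ_123: Commutative=Yes, Unity=Yes


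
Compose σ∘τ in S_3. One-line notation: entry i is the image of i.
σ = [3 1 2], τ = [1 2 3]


σ∘τ: apply τ first, then σ
1 →τ 1 →σ 3
2 →τ 2 →σ 1
3 →τ 3 →σ 2

σ∘τ = [3 1 2]


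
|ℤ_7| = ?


ℤ_n has n elements.

|ℤ_7| = 7


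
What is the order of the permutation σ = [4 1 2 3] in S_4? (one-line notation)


Cycle decomposition: (1 4 3 2)
Cycle lengths: 4
Order = lcm(4) = 4

ord(σ) = 4
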